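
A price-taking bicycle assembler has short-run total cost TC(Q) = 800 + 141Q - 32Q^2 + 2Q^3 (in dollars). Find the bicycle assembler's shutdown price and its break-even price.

Shutdown price = $13; break-even price = $101

AVC = 141 - 32Q + 2Q^2; minimized at Q = 8, giving min AVC = $13. That is the shutdown price.
ATC = 800/Q + 141 - 32Q + 2Q^2. Setting dATC/dQ = −800/Q^2 − 32 + 4Q = 0 gives Q = 10 (since 4·10^3 − 32·10^2 = 800).
min ATC = 800/10 + 141 − 32·10 + 2·10^2 = $101. That is the break-even price.
For $13 ≤ P < $101 the firm produces at a loss; below $13 it shuts down.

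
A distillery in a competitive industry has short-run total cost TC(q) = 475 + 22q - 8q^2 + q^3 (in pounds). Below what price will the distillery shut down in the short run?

£6 per unit

The firm shuts down when price falls below the minimum of average variable cost. AVC = VC/q = 22 - 8q + q^2.
dAVC/dq = -8 + 2q = 0 gives q = 4. min AVC = 22 - 8·4 + 4^2 = 6.
The firm shuts down for any P below £6.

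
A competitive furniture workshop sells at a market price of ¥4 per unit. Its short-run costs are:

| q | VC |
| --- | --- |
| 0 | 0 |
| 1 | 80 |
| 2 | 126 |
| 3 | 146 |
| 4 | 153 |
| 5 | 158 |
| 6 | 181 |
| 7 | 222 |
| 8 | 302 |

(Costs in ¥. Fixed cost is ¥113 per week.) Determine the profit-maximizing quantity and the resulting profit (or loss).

q = 0 (shut down); profit = -¥113

Compute π = P·q − TC at each output: q=0: -113; q=1: -189; q=2: -231; q=3: -247; q=4: -250; q=5: -251; q=6: -270; q=7: -307; q=8: -383.
Profit is highest at q = 0. Equivalently, the lowest AVC in the table is 181/6 ≈ ¥30.17 at q = 6, and P = ¥4 falls below it — price never covers variable cost, so the firm shuts down and loses only its fixed cost.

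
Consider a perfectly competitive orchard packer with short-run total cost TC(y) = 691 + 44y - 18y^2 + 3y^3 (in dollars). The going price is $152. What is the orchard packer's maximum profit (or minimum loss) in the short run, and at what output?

Profit = -$43 at y = 6

AVC = 44 - 18y + 3y^2; min AVC = $17 at y = 3. Since P = $152 ≥ min AVC, the firm produces.
MC = 44 - 36y + 9y^2. Setting P = MC and taking the root on the rising branch gives y* = 6.
TR = 152·6 = 912. TC = 691 + 264 = 955. Profit = 912 − 955 = -$43.
By producing, the firm covers all variable cost plus $648 of fixed cost; shutting down would lose the full $691.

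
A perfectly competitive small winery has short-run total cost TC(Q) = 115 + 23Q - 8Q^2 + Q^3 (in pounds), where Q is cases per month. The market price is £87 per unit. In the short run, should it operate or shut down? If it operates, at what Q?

Produce at Q = 8

Strip out fixed cost: VC = 23Q - 8Q^2 + Q^3. Then AVC = 23 - 8Q + Q^2 and MC = 23 - 16Q + 3Q^2.
AVC hits its minimum where MC = AVC, at Q = 4, giving min AVC = 23 - 8·4 + 4^2 = £7.
Since P = £87 ≥ min AVC = £7, price covers variable cost and the firm should produce.
P = MC gives -64 - 16Q + 3Q^2 = 0, with roots -8/3 and 8. Take the larger (rising MC): Q* = 8.
Check: AVC at Q = 8 is £23 ≤ P, so revenue covers variable cost.
Profit = P·Q − TC = 87·8 − 299 = £397.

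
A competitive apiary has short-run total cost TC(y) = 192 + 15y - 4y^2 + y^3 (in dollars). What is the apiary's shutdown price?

Short-run supply begins at min AVC. From VC = 15y - 4y^2 + y^3, AVC = 15 - 4y + y^2.
dAVC/dy = -4 + 2y = 0 gives y = 2. min AVC = 15 - 4·2 + 2^2 = 11.
The firm shuts down for any P below $11.

$11 per unit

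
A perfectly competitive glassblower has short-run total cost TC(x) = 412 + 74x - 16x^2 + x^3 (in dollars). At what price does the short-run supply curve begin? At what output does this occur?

The shutdown price is the minimum of AVC. VC = 74x - 16x^2 + x^3, so AVC = 74 - 16x + x^2.
At the minimum of AVC, MC = AVC. MC = 74 - 32x + 3x^2; setting MC = AVC gives 2x^2 - 16x = 0, so x = 8. min AVC = 10.
For P < $10 the firm produces nothing.

$10 per unit, at x = 8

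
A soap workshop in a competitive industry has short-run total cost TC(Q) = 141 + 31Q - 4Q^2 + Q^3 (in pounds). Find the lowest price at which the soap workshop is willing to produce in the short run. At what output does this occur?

£27 per unit, at Q = 2

The shutdown price is the minimum of AVC. VC = 31Q - 4Q^2 + Q^3, so AVC = 31 - 4Q + Q^2.
dAVC/dQ = -4 + 2Q = 0 gives Q = 2. min AVC = 31 - 4·2 + 2^2 = 27.
The firm shuts down for any P below £27.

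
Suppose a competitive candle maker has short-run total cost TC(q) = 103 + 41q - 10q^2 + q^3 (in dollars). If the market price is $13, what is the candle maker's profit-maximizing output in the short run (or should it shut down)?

Shut down

Strip out fixed cost: VC = 41q - 10q^2 + q^3. Then AVC = 41 - 10q + q^2 and MC = 41 - 20q + 3q^2.
The AVC parabola has its vertex at q = 10/2 = 5, where AVC = 41 - 10·5 + 5^2 = $16.
With P < min AVC ($13 < $16), every unit sold adds to the loss.
Best response: produce nothing and absorb the $103 fixed cost.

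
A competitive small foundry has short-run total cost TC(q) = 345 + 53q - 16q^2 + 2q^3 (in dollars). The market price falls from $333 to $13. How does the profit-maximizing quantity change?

Output falls from 10 to 0 (the firm shuts down)

AVC = 53 - 16q + 2q^2, minimized at q = 4 where min AVC = $21. MC = 53 - 32q + 6q^2.
With P = $333 above the shutdown price, P = MC gives q = 10.
At P = $13 < min AVC = $21, price no longer covers variable cost at any output, so the firm shuts down: q = 0.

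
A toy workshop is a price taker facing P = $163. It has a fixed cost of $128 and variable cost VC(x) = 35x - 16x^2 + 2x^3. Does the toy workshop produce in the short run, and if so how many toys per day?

Produce at x = 8

From TC, MC = TC'(x) = 35 - 32x + 6x^2 and AVC = VC/x = 35 - 16x + 2x^2.
AVC hits its minimum where MC = AVC, at x = 4, giving min AVC = 35 - 16·4 + 2·4^2 = $3.
P = $163 exceeds min AVC = $3, so the firm stays open.
Set P = MC: 163 = 35 - 32x + 6x^2 → -128 - 32x + 6x^2 = 0. The roots are x = -8/3 and x = 8; the profit-maximizing output is on the rising part of MC, so x* = 8.
Check: AVC at x = 8 is $35 ≤ P, so revenue covers variable cost.
Profit = P·x − TC = 163·8 − 408 = $896.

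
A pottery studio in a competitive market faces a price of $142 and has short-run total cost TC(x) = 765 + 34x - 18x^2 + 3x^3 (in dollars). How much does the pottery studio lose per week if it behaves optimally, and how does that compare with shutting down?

Profit = -$117 at x = 6

AVC = 34 - 18x + 3x^2; min AVC = $7 at x = 3. Since P = $142 ≥ min AVC, the firm produces.
MC = 34 - 36x + 9x^2. Setting P = MC and taking the root on the rising branch gives x* = 6.
TR = 142·6 = 852. TC = 765 + 204 = 969. Profit = 852 − 969 = -$117.
Shutting down would mean losing the fixed cost of $765, so operating at a loss of $117 is better by $648.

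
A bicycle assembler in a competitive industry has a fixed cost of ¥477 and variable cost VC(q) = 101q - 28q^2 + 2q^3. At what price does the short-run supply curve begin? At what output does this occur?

The shutdown price is the minimum of AVC. VC = 101q - 28q^2 + 2q^3, so AVC = 101 - 28q + 2q^2.
dAVC/dq = -28 + 4q = 0 gives q = 7. min AVC = 101 - 28·7 + 2·7^2 = 3.
So the shutdown price is ¥3.

¥3 per unit, at q = 7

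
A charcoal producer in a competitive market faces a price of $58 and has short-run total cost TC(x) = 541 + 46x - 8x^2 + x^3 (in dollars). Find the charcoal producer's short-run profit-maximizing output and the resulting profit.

Profit = -$397 at x = 6

AVC = 46 - 8x + x^2 has its minimum $30 at x = 4; price $58 clears that bar, so the firm operates.
With MC = 46 - 16x + 3x^2, P = MC on the upward-sloping part at x* = 6.
TR = 58·6 = 348. TC = 541 + 204 = 745. Profit = 348 − 745 = -$397.
Shutting down would mean losing the fixed cost of $541, so operating at a loss of $397 is better by $144.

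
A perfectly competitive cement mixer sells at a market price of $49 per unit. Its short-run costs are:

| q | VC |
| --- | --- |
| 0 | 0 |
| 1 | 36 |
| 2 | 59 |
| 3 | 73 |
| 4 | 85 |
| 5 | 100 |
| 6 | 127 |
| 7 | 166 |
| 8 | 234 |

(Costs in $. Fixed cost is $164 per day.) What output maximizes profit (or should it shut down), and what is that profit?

Profit at each row (π = 49q − TC): q=0: -164; q=1: -151; q=2: -125; q=3: -90; q=4: -53; q=5: -19; q=6: 3; q=7: 13; q=8: -6.
Profit is maximized at q = 7. AVC there is 166/7 = $23.71 ≤ P, so producing beats shutting down (which would give -$164).

q = 7; profit = $13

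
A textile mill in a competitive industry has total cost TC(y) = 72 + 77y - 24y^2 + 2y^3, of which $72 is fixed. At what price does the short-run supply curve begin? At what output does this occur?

$5 per unit, at y = 6

The shutdown price is the minimum of AVC. VC = 77y - 24y^2 + 2y^3, so AVC = 77 - 24y + 2y^2.
At the minimum of AVC, MC = AVC. MC = 77 - 48y + 6y^2; setting MC = AVC gives 4y^2 - 24y = 0, so y = 6. min AVC = 5.
The firm shuts down for any P below $5.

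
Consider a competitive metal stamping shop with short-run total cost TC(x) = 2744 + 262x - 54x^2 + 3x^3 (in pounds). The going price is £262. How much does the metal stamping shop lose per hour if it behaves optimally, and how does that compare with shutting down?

Profit = -£152 at x = 12

AVC = 262 - 54x + 3x^2 has its minimum £19 at x = 9; price £262 clears that bar, so the firm operates.
MC = 262 - 108x + 9x^2. Setting P = MC and taking the root on the rising branch gives x* = 12.
TR = 262·12 = 3144. TC = 2744 + 552 = 3296. Profit = 3144 − 3296 = -£152.
By producing, the firm covers all variable cost plus £2592 of fixed cost; shutting down would lose the full £2744.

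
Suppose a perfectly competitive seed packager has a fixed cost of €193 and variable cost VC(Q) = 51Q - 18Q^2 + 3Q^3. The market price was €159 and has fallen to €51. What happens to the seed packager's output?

AVC = 51 - 18Q + 3Q^2, minimized at Q = 3 where min AVC = €24. MC = 51 - 36Q + 9Q^2.
At P = €159 ≥ min AVC, set P = MC on the rising branch: Q = 6.
At P = €51 ≥ min AVC, set P = MC: Q = 4. The firm stays open but cuts output.

Output falls from 6 to 4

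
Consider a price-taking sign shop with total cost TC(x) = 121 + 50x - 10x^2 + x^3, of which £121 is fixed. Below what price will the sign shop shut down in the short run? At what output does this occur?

£25 per unit, at x = 5

Short-run supply begins at min AVC. From VC = 50x - 10x^2 + x^3, AVC = 50 - 10x + x^2.
At the minimum of AVC, MC = AVC. MC = 50 - 20x + 3x^2; setting MC = AVC gives 2x^2 - 10x = 0, so x = 5. min AVC = 25.
For P < £25 the firm produces nothing.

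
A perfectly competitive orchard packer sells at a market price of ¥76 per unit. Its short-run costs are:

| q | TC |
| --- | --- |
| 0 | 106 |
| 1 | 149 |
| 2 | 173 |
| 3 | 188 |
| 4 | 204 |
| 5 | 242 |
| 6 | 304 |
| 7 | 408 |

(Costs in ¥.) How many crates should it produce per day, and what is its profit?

q = 6; profit = ¥152

Profit at each row (π = 76q − TC): q=0: -106; q=1: -73; q=2: -21; q=3: 40; q=4: 100; q=5: 138; q=6: 152; q=7: 124.
Profit is maximized at q = 6. AVC there is 198/6 = ¥33 ≤ P, so producing beats shutting down (which would give -¥106).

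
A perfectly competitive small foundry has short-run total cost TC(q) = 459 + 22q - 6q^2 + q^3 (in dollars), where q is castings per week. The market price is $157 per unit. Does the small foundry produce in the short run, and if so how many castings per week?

Produce at q = 9

Strip out fixed cost: VC = 22q - 6q^2 + q^3. Then AVC = 22 - 6q + q^2 and MC = 22 - 12q + 3q^2.
The AVC parabola has its vertex at q = 6/2 = 3, where AVC = 22 - 6·3 + 3^2 = $13.
Because $157 ≥ $13, revenue can cover variable cost; the firm operates.
Solving P = MC: -135 - 12q + 3q^2 = 0 ⇒ q = -5 or 9. On the upward-sloping branch, q* = 9.
Check: AVC at q = 9 is $49 ≤ P, so revenue covers variable cost.
Profit = P·q − TC = 157·9 − 900 = $513.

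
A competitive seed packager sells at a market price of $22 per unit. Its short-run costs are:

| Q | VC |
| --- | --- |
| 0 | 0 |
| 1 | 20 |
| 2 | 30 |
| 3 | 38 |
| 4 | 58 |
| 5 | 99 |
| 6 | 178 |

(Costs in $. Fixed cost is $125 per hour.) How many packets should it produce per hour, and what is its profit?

Tabulate TR − TC: Q=0: -125; Q=1: -123; Q=2: -111; Q=3: -97; Q=4: -95; Q=5: -114; Q=6: -171.
Profit is maximized at Q = 4. AVC there is 58/4 = $14.50 ≤ P, so producing beats shutting down (which would give -$125).

Q = 4; profit = -$95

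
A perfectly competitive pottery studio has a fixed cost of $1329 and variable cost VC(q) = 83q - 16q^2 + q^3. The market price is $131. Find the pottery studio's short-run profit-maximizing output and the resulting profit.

AVC = 83 - 16q + q^2 has its minimum $19 at q = 8; price $131 clears that bar, so the firm operates.
MC = 83 - 32q + 3q^2. Setting P = MC and taking the root on the rising branch gives q* = 12.
TR = 131·12 = 1572. TC = 1329 + 420 = 1749. Profit = 1572 − 1749 = -$177.
Shutting down would mean losing the fixed cost of $1329, so operating at a loss of $177 is better by $1152.

Profit = -$177 at q = 12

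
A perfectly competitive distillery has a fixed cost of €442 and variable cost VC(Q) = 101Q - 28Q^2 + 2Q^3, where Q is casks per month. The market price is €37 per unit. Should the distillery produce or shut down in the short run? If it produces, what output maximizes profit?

From TC, MC = TC'(Q) = 101 - 56Q + 6Q^2 and AVC = VC/Q = 101 - 28Q + 2Q^2.
AVC is minimized where dAVC/dQ = -28 + 4Q = 0, at Q = 7; min AVC = 101 - 28·7 + 2·7^2 = €3.
P = €37 exceeds min AVC = €3, so the firm stays open.
Set P = MC: 37 = 101 - 56Q + 6Q^2 → 64 - 56Q + 6Q^2 = 0. The roots are Q = 4/3 and Q = 8; the profit-maximizing output is on the rising part of MC, so Q* = 8.
Check: AVC at Q = 8 is €5 ≤ P, so revenue covers variable cost.
Profit = P·Q − TC = 37·8 − 482 = -€186, a loss, but smaller than the €442 fixed cost the firm would lose by shutting down.

Produce at Q = 8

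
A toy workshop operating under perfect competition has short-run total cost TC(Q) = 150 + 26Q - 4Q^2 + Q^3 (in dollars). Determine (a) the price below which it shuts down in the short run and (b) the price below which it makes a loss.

Shutdown price = $22; break-even price = $61

Shutdown price = min AVC. AVC = 26 - 4Q + Q^2, with vertex at Q = 2 and minimum $22.
ATC = 150/Q + 26 - 4Q + Q^2. Setting dATC/dQ = −150/Q^2 − 4 + 2Q = 0 gives Q = 5 (since 2·5^3 − 4·5^2 = 150).
min ATC = 150/5 + 26 − 4·5 + 5^2 = $61. That is the break-even price.
For $22 ≤ P < $61 the firm produces at a loss; below $22 it shuts down.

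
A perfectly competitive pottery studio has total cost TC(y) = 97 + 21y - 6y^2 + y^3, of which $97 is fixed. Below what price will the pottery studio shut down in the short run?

$12 per unit

Short-run supply begins at min AVC. From VC = 21y - 6y^2 + y^3, AVC = 21 - 6y + y^2.
At the minimum of AVC, MC = AVC. MC = 21 - 12y + 3y^2; setting MC = AVC gives 2y^2 - 6y = 0, so y = 3. min AVC = 12.
So the shutdown price is $12.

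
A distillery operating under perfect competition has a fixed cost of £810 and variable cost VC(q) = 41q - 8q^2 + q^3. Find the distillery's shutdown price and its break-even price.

Shutdown price = £25; break-even price = £140

Shutdown price = min AVC. AVC = 41 - 8q + q^2, with vertex at q = 4 and minimum £25.
ATC = 810/q + 41 - 8q + q^2. Setting dATC/dq = −810/q^2 − 8 + 2q = 0 gives q = 9 (since 2·9^3 − 8·9^2 = 810).
min ATC = 810/9 + 41 − 8·9 + 9^2 = £140. That is the break-even price.
Between these two prices the firm operates at a loss; above £140 it earns a profit.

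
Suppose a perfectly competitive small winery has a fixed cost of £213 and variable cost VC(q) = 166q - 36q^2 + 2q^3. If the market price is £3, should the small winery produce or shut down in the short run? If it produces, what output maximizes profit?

Variable cost is VC = 166q - 36q^2 + 2q^3, so AVC = VC/q = 166 - 36q + 2q^2 and MC = dTC/dq = 166 - 72q + 6q^2.
AVC hits its minimum where MC = AVC, at q = 9, giving min AVC = 166 - 36·9 + 2·9^2 = £4.
P = £3 lies below min AVC = £4; no output level covers variable cost.
Best response: produce nothing and absorb the £213 fixed cost.

Shut down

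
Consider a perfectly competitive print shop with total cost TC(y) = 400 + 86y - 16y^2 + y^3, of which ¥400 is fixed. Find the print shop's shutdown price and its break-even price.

AVC = 86 - 16y + y^2; minimized at y = 8, giving min AVC = ¥22. That is the shutdown price.
ATC = 400/y + 86 - 16y + y^2. Setting dATC/dy = −400/y^2 − 16 + 2y = 0 gives y = 10 (since 2·10^3 − 16·10^2 = 400).
min ATC = 400/10 + 86 − 16·10 + 10^2 = ¥66. That is the break-even price.
Between these two prices the firm operates at a loss; above ¥66 it earns a profit.

Shutdown price = ¥22; break-even price = ¥66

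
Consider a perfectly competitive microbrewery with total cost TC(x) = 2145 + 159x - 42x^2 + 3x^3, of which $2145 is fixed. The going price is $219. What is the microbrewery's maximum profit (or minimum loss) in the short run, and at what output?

AVC = 159 - 42x + 3x^2 has its minimum $12 at x = 7; price $219 clears that bar, so the firm operates.
With MC = 159 - 84x + 9x^2, P = MC on the upward-sloping part at x* = 10.
TR = 219·10 = 2190. TC = 2145 + 390 = 2535. Profit = 2190 − 2535 = -$345.
That loss of $345 beats the $2145 the firm would lose by shutting down; producing recovers $1800 of fixed cost.

Profit = -$345 at x = 10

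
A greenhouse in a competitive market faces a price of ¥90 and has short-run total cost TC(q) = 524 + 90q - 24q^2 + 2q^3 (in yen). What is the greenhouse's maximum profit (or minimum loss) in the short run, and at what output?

Profit = -¥12 at q = 8

AVC = 90 - 24q + 2q^2 has its minimum ¥18 at q = 6; price ¥90 clears that bar, so the firm operates.
With MC = 90 - 48q + 6q^2, P = MC on the upward-sloping part at q* = 8.
TR = 90·8 = 720. TC = 524 + 208 = 732. Profit = 720 − 732 = -¥12.
Shutting down would mean losing the fixed cost of ¥524, so operating at a loss of ¥12 is better by ¥512.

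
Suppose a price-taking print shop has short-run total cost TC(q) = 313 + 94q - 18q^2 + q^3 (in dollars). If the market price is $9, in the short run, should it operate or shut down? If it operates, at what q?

Shut down

From TC, MC = TC'(q) = 94 - 36q + 3q^2 and AVC = VC/q = 94 - 18q + q^2.
AVC is minimized where dAVC/dq = -18 + 2q = 0, at q = 9; min AVC = 94 - 18·9 + 9^2 = $13.
Since P = $9 < min AVC = $13, price fails to cover variable cost at any output.
Best response: produce nothing and absorb the $313 fixed cost.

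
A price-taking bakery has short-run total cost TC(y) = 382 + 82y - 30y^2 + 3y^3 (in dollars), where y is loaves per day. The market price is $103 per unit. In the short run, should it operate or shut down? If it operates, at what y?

Produce at y = 7

From TC, MC = TC'(y) = 82 - 60y + 9y^2 and AVC = VC/y = 82 - 30y + 3y^2.
AVC hits its minimum where MC = AVC, at y = 5, giving min AVC = 82 - 30·5 + 3·5^2 = $7.
Because $103 ≥ $7, revenue can cover variable cost; the firm operates.
Set P = MC: 103 = 82 - 60y + 9y^2 → -21 - 60y + 9y^2 = 0. The roots are y = -1/3 and y = 7; the profit-maximizing output is on the rising part of MC, so y* = 7.
Check: AVC at y = 7 is $19 ≤ P, so revenue covers variable cost.
Profit = P·y − TC = 103·7 − 515 = $206.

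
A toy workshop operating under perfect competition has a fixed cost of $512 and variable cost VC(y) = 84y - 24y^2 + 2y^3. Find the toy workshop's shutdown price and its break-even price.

Shutdown price = min AVC. AVC = 84 - 24y + 2y^2, with vertex at y = 6 and minimum $12.
ATC = 512/y + 84 - 24y + 2y^2. Setting dATC/dy = −512/y^2 − 24 + 4y = 0 gives y = 8 (since 4·8^3 − 24·8^2 = 512).
min ATC = 512/8 + 84 − 24·8 + 2·8^2 = $84. That is the break-even price.
For $12 ≤ P < $84 the firm produces at a loss; below $12 it shuts down.

Shutdown price = $12; break-even price = $84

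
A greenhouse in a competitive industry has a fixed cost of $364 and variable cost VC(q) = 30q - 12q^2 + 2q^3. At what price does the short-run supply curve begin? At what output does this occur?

$12 per unit, at q = 3

The firm shuts down when price falls below the minimum of average variable cost. AVC = VC/q = 30 - 12q + 2q^2.
dAVC/dq = -12 + 4q = 0 gives q = 3. min AVC = 30 - 12·3 + 2·3^2 = 12.
For P < $12 the firm produces nothing.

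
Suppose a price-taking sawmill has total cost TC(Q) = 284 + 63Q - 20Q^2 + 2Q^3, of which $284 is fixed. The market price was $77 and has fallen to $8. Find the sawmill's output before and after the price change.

Output falls from 7 to 0 (the firm shuts down)

AVC = 63 - 20Q + 2Q^2, minimized at Q = 5 where min AVC = $13. MC = 63 - 40Q + 6Q^2.
With P = $77 above the shutdown price, P = MC gives Q = 7.
At P = $8 < min AVC = $13, price no longer covers variable cost at any output, so the firm shuts down: Q = 0.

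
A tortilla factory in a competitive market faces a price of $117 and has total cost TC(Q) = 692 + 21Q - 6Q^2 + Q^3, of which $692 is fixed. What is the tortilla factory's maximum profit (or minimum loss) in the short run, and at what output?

AVC = 21 - 6Q + Q^2; min AVC = $12 at Q = 3. Since P = $117 ≥ min AVC, the firm produces.
With MC = 21 - 12Q + 3Q^2, P = MC on the upward-sloping part at Q* = 8.
TR = 117·8 = 936. TC = 692 + 296 = 988. Profit = 936 − 988 = -$52.
By producing, the firm covers all variable cost plus $640 of fixed cost; shutting down would lose the full $692.

Profit = -$52 at Q = 8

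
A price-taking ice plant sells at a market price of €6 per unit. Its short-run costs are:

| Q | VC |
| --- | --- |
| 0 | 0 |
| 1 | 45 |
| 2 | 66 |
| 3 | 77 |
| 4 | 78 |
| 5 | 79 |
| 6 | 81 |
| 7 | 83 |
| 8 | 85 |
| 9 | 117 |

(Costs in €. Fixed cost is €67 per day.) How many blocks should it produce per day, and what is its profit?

Profit at each row (π = 6Q − TC): Q=0: -67; Q=1: -106; Q=2: -121; Q=3: -126; Q=4: -121; Q=5: -116; Q=6: -112; Q=7: -108; Q=8: -104; Q=9: -130.
Profit is highest at Q = 0. Equivalently, the lowest AVC in the table is 85/8 ≈ €10.62 at Q = 8, and P = €6 falls below it — price never covers variable cost, so the firm shuts down and loses only its fixed cost.

Q = 0 (shut down); profit = -€67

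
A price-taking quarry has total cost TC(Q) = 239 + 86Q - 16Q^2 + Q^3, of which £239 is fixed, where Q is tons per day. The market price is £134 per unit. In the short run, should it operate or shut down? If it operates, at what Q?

Produce at Q = 12

Strip out fixed cost: VC = 86Q - 16Q^2 + Q^3. Then AVC = 86 - 16Q + Q^2 and MC = 86 - 32Q + 3Q^2.
AVC is minimized where dAVC/dQ = -16 + 2Q = 0, at Q = 8; min AVC = 86 - 16·8 + 8^2 = £22.
Since P = £134 ≥ min AVC = £22, price covers variable cost and the firm should produce.
P = MC gives -48 - 32Q + 3Q^2 = 0, with roots -4/3 and 12. Take the larger (rising MC): Q* = 12.
Check: AVC at Q = 12 is £38 ≤ P, so revenue covers variable cost.
Profit = P·Q − TC = 134·12 − 695 = £913.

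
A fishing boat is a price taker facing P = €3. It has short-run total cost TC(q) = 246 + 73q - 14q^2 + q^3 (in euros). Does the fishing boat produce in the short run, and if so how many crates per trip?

Variable cost is VC = 73q - 14q^2 + q^3, so AVC = VC/q = 73 - 14q + q^2 and MC = dTC/dq = 73 - 28q + 3q^2.
AVC is minimized where dAVC/dq = -14 + 2q = 0, at q = 7; min AVC = 73 - 14·7 + 7^2 = €24.
With P < min AVC (€3 < €24), every unit sold adds to the loss.
The firm minimizes its loss by shutting down and losing only its fixed cost of €246.

Shut down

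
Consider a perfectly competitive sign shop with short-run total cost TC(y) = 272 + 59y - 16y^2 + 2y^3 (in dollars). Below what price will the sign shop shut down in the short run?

Short-run supply begins at min AVC. From VC = 59y - 16y^2 + 2y^3, AVC = 59 - 16y + 2y^2.
At the minimum of AVC, MC = AVC. MC = 59 - 32y + 6y^2; setting MC = AVC gives 4y^2 - 16y = 0, so y = 4. min AVC = 27.
So the shutdown price is $27.

$27 per unit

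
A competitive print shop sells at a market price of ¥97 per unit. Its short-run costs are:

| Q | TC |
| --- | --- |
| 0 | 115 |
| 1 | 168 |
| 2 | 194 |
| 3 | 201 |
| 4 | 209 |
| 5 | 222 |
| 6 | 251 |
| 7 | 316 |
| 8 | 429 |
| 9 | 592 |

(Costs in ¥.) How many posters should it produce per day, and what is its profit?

Q = 7; profit = ¥363

Tabulate TR − TC: Q=0: -115; Q=1: -71; Q=2: 0; Q=3: 90; Q=4: 179; Q=5: 263; Q=6: 331; Q=7: 363; Q=8: 347; Q=9: 281.
Profit is maximized at Q = 7. AVC there is 201/7 = ¥28.71 ≤ P, so producing beats shutting down (which would give -¥115).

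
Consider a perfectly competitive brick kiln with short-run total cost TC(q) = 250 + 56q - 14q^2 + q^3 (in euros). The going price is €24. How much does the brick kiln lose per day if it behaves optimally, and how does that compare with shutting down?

AVC = 56 - 14q + q^2; min AVC = €7 at q = 7. Since P = €24 ≥ min AVC, the firm produces.
MC = 56 - 28q + 3q^2. Setting P = MC and taking the root on the rising branch gives q* = 8.
TR = 24·8 = 192. TC = 250 + 64 = 314. Profit = 192 − 314 = -€122.
That loss of €122 beats the €250 the firm would lose by shutting down; producing recovers €128 of fixed cost.

Profit = -€122 at q = 8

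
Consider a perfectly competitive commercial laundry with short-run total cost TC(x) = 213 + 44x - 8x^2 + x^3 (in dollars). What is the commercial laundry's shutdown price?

$28 per unit

The shutdown price is the minimum of AVC. VC = 44x - 8x^2 + x^3, so AVC = 44 - 8x + x^2.
At the minimum of AVC, MC = AVC. MC = 44 - 16x + 3x^2; setting MC = AVC gives 2x^2 - 8x = 0, so x = 4. min AVC = 28.
So the shutdown price is $28.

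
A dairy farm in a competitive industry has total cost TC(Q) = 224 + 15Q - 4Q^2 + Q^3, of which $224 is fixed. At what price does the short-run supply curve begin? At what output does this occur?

$11 per unit, at Q = 2

Short-run supply begins at min AVC. From VC = 15Q - 4Q^2 + Q^3, AVC = 15 - 4Q + Q^2.
At the minimum of AVC, MC = AVC. MC = 15 - 8Q + 3Q^2; setting MC = AVC gives 2Q^2 - 4Q = 0, so Q = 2. min AVC = 11.
So the shutdown price is $11.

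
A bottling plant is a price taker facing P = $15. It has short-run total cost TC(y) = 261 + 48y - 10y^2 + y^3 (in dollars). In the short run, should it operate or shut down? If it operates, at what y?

Shut down

Variable cost is VC = 48y - 10y^2 + y^3, so AVC = VC/y = 48 - 10y + y^2 and MC = dTC/dy = 48 - 20y + 3y^2.
The AVC parabola has its vertex at y = 10/2 = 5, where AVC = 48 - 10·5 + 5^2 = $23.
Since P = $15 < min AVC = $23, price fails to cover variable cost at any output.
The firm minimizes its loss by shutting down and losing only its fixed cost of $261.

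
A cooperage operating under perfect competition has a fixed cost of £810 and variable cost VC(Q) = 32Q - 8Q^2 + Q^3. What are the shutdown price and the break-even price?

Shutdown price = min AVC. AVC = 32 - 8Q + Q^2, with vertex at Q = 4 and minimum £16.
ATC = 810/Q + 32 - 8Q + Q^2. Setting dATC/dQ = −810/Q^2 − 8 + 2Q = 0 gives Q = 9 (since 2·9^3 − 8·9^2 = 810).
min ATC = 810/9 + 32 − 8·9 + 9^2 = £131. That is the break-even price.
Between these two prices the firm operates at a loss; above £131 it earns a profit.

Shutdown price = £16; break-even price = £131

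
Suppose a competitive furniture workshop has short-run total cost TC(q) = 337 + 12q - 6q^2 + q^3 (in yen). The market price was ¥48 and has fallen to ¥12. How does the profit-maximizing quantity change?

Output falls from 6 to 4

MC = 12 - 12q + 3q^2; the shutdown threshold is min AVC = ¥3 (at q = 3).
With P = ¥48 above the shutdown price, P = MC gives q = 6.
At P = ¥12 ≥ min AVC, set P = MC: q = 4. The firm stays open but cuts output.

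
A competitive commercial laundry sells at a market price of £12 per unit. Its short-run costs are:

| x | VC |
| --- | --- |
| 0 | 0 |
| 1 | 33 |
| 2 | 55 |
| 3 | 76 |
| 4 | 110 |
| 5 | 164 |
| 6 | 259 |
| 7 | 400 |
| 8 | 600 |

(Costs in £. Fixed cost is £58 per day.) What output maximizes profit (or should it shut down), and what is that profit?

Compute π = P·x − TC at each output: x=0: -58; x=1: -79; x=2: -89; x=3: -98; x=4: -120; x=5: -162; x=6: -245; x=7: -374; x=8: -562.
Profit is highest at x = 0. Equivalently, the lowest AVC in the table is 76/3 ≈ £25.33 at x = 3, and P = £12 falls below it — price never covers variable cost, so the firm shuts down and loses only its fixed cost.

x = 0 (shut down); profit = -£58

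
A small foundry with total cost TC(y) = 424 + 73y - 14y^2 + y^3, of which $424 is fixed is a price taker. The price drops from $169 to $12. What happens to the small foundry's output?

MC = 73 - 28y + 3y^2; the shutdown threshold is min AVC = $24 (at y = 7).
At P = $169 ≥ min AVC, set P = MC on the rising branch: y = 12.
At P = $12 < min AVC = $24, price no longer covers variable cost at any output, so the firm shuts down: y = 0.

Output falls from 12 to 0 (the firm shuts down)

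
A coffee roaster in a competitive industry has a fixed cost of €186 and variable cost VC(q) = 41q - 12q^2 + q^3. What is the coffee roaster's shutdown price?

The shutdown price is the minimum of AVC. VC = 41q - 12q^2 + q^3, so AVC = 41 - 12q + q^2.
At the minimum of AVC, MC = AVC. MC = 41 - 24q + 3q^2; setting MC = AVC gives 2q^2 - 12q = 0, so q = 6. min AVC = 5.
The firm shuts down for any P below €5.

€5 per unit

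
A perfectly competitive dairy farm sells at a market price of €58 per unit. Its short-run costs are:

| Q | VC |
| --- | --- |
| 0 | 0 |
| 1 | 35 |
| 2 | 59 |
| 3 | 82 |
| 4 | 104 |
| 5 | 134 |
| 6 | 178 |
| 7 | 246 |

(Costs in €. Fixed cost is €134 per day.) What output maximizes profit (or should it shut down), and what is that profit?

Compute π = P·Q − TC at each output: Q=0: -134; Q=1: -111; Q=2: -77; Q=3: -42; Q=4: -6; Q=5: 22; Q=6: 36; Q=7: 26.
Profit is maximized at Q = 6. AVC there is 178/6 = €29.67 ≤ P, so producing beats shutting down (which would give -€134).

Q = 6; profit = €36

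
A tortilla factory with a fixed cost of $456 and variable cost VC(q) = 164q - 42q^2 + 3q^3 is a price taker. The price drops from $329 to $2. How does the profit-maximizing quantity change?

Output falls from 11 to 0 (the firm shuts down)

MC = 164 - 84q + 9q^2; the shutdown threshold is min AVC = $17 (at q = 7).
At P = $329 ≥ min AVC, set P = MC on the rising branch: q = 11.
At P = $2 < min AVC = $17, price no longer covers variable cost at any output, so the firm shuts down: q = 0.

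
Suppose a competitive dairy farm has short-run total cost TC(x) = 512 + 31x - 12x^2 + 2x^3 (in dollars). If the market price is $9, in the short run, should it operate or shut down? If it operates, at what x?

Shut down

From TC, MC = TC'(x) = 31 - 24x + 6x^2 and AVC = VC/x = 31 - 12x + 2x^2.
AVC is minimized where dAVC/dx = -12 + 4x = 0, at x = 3; min AVC = 31 - 12·3 + 2·3^2 = $13.
P = $9 lies below min AVC = $13; no output level covers variable cost.
Best response: produce nothing and absorb the $512 fixed cost.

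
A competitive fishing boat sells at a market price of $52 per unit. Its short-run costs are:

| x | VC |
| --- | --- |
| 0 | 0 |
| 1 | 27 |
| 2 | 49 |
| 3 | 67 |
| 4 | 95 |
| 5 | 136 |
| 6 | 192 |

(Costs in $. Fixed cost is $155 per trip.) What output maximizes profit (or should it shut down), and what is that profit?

Tabulate TR − TC: x=0: -155; x=1: -130; x=2: -100; x=3: -66; x=4: -42; x=5: -31; x=6: -35.
Profit is maximized at x = 5. AVC there is 136/5 = $27.20 ≤ P, so producing beats shutting down (which would give -$155).

x = 5; profit = -$31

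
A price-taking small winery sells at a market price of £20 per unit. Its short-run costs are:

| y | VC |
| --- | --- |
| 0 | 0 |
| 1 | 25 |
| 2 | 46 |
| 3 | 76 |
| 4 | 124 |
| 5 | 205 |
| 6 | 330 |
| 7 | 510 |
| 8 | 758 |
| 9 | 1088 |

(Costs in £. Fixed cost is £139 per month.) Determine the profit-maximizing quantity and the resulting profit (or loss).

Profit at each row (π = 20y − TC): y=0: -139; y=1: -144; y=2: -145; y=3: -155; y=4: -183; y=5: -244; y=6: -349; y=7: -509; y=8: -737; y=9: -1047.
Profit is highest at y = 0. Equivalently, the lowest AVC in the table is 46/2 ≈ £23 at y = 2, and P = £20 falls below it — price never covers variable cost, so the firm shuts down and loses only its fixed cost.

y = 0 (shut down); profit = -£139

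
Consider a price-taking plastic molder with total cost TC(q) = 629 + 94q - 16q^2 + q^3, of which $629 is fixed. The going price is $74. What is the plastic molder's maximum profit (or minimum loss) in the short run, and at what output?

AVC = 94 - 16q + q^2; min AVC = $30 at q = 8. Since P = $74 ≥ min AVC, the firm produces.
With MC = 94 - 32q + 3q^2, P = MC on the upward-sloping part at q* = 10.
TR = 74·10 = 740. TC = 629 + 340 = 969. Profit = 740 − 969 = -$229.
By producing, the firm covers all variable cost plus $400 of fixed cost; shutting down would lose the full $629.

Profit = -$229 at q = 10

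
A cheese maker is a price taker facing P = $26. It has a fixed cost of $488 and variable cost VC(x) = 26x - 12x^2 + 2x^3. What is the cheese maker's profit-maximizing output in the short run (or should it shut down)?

Produce at x = 4

Strip out fixed cost: VC = 26x - 12x^2 + 2x^3. Then AVC = 26 - 12x + 2x^2 and MC = 26 - 24x + 6x^2.
The AVC parabola has its vertex at x = 12/4 = 3, where AVC = 26 - 12·3 + 2·3^2 = $8.
Since P = $26 ≥ min AVC = $8, price covers variable cost and the firm should produce.
P = MC gives -24x + 6x^2 = 0, with roots 0 and 4. Take the larger (rising MC): x* = 4.
Check: AVC at x = 4 is $10 ≤ P, so revenue covers variable cost.
Profit = P·x − TC = 26·4 − 528 = -$424, a loss, but smaller than the $488 fixed cost the firm would lose by shutting down.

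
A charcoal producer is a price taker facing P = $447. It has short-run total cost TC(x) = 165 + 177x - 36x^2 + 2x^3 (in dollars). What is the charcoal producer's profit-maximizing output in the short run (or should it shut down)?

Produce at x = 15

From TC, MC = TC'(x) = 177 - 72x + 6x^2 and AVC = VC/x = 177 - 36x + 2x^2.
The AVC parabola has its vertex at x = 36/4 = 9, where AVC = 177 - 36·9 + 2·9^2 = $15.
Since P = $447 ≥ min AVC = $15, price covers variable cost and the firm should produce.
P = MC gives -270 - 72x + 6x^2 = 0, with roots -3 and 15. Take the larger (rising MC): x* = 15.
Check: AVC at x = 15 is $87 ≤ P, so revenue covers variable cost.
Profit = P·x − TC = 447·15 − 1470 = $5235.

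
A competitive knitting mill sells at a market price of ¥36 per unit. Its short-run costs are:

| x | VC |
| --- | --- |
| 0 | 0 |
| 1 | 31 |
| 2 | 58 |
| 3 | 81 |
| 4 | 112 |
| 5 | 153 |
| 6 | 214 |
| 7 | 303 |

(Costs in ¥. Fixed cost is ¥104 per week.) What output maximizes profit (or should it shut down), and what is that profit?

Profit at each row (π = 36x − TC): x=0: -104; x=1: -99; x=2: -90; x=3: -77; x=4: -72; x=5: -77; x=6: -102; x=7: -155.
Profit is maximized at x = 4. AVC there is 112/4 = ¥28 ≤ P, so producing beats shutting down (which would give -¥104).

x = 4; profit = -¥72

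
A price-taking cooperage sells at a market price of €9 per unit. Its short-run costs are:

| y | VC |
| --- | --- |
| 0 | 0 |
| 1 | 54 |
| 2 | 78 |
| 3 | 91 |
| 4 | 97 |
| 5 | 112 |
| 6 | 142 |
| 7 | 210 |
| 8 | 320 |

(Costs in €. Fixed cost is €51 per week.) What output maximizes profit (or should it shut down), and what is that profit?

y = 0 (shut down); profit = -€51

Tabulate TR − TC: y=0: -51; y=1: -96; y=2: -111; y=3: -115; y=4: -112; y=5: -118; y=6: -139; y=7: -198; y=8: -299.
Profit is highest at y = 0. Equivalently, the lowest AVC in the table is 112/5 ≈ €22.40 at y = 5, and P = €9 falls below it — price never covers variable cost, so the firm shuts down and loses only its fixed cost.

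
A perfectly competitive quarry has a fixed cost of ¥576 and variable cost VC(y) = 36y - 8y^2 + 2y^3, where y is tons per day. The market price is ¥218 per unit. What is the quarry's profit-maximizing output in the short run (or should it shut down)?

Produce at y = 7

Variable cost is VC = 36y - 8y^2 + 2y^3, so AVC = VC/y = 36 - 8y + 2y^2 and MC = dTC/dy = 36 - 16y + 6y^2.
The AVC parabola has its vertex at y = 8/4 = 2, where AVC = 36 - 8·2 + 2·2^2 = ¥28.
P = ¥218 exceeds min AVC = ¥28, so the firm stays open.
P = MC gives -182 - 16y + 6y^2 = 0, with roots -13/3 and 7. Take the larger (rising MC): y* = 7.
Check: AVC at y = 7 is ¥78 ≤ P, so revenue covers variable cost.
Profit = P·y − TC = 218·7 − 1122 = ¥404.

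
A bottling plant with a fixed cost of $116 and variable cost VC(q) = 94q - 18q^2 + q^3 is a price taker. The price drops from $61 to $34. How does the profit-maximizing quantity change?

AVC = 94 - 18q + q^2, minimized at q = 9 where min AVC = $13. MC = 94 - 36q + 3q^2.
At P = $61 ≥ min AVC, set P = MC on the rising branch: q = 11.
At P = $34 ≥ min AVC, set P = MC: q = 10. The firm stays open but cuts output.

Output falls from 11 to 10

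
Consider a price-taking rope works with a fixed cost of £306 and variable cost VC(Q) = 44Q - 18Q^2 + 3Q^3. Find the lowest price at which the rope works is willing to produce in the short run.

£17 per unit

Short-run supply begins at min AVC. From VC = 44Q - 18Q^2 + 3Q^3, AVC = 44 - 18Q + 3Q^2.
At the minimum of AVC, MC = AVC. MC = 44 - 36Q + 9Q^2; setting MC = AVC gives 6Q^2 - 18Q = 0, so Q = 3. min AVC = 17.
The firm shuts down for any P below £17.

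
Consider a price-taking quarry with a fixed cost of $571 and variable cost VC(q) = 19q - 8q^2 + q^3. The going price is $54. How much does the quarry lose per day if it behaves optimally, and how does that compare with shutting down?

Profit = -$277 at q = 7

AVC = 19 - 8q + q^2 has its minimum $3 at q = 4; price $54 clears that bar, so the firm operates.
With MC = 19 - 16q + 3q^2, P = MC on the upward-sloping part at q* = 7.
TR = 54·7 = 378. TC = 571 + 84 = 655. Profit = 378 − 655 = -$277.
By producing, the firm covers all variable cost plus $294 of fixed cost; shutting down would lose the full $571.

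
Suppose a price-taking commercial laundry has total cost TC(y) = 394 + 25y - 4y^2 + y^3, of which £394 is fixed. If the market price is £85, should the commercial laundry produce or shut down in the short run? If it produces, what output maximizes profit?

From TC, MC = TC'(y) = 25 - 8y + 3y^2 and AVC = VC/y = 25 - 4y + y^2.
AVC hits its minimum where MC = AVC, at y = 2, giving min AVC = 25 - 4·2 + 2^2 = £21.
P = £85 exceeds min AVC = £21, so the firm stays open.
Set P = MC: 85 = 25 - 8y + 3y^2 → -60 - 8y + 3y^2 = 0. The roots are y = -10/3 and y = 6; the profit-maximizing output is on the rising part of MC, so y* = 6.
Check: AVC at y = 6 is £37 ≤ P, so revenue covers variable cost.
Profit = P·y − TC = 85·6 − 616 = -£106, a loss, but smaller than the £394 fixed cost the firm would lose by shutting down.

Produce at y = 6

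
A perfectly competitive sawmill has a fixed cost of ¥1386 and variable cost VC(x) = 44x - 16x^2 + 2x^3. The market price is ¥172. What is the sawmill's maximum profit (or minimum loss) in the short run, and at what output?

Profit = -¥362 at x = 8

AVC = 44 - 16x + 2x^2; min AVC = ¥12 at x = 4. Since P = ¥172 ≥ min AVC, the firm produces.
With MC = 44 - 32x + 6x^2, P = MC on the upward-sloping part at x* = 8.
TR = 172·8 = 1376. TC = 1386 + 352 = 1738. Profit = 1376 − 1738 = -¥362.
By producing, the firm covers all variable cost plus ¥1024 of fixed cost; shutting down would lose the full ¥1386.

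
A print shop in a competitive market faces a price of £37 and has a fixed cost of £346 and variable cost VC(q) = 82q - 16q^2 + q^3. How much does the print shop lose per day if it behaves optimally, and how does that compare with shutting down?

Profit = -£184 at q = 9

AVC = 82 - 16q + q^2; min AVC = £18 at q = 8. Since P = £37 ≥ min AVC, the firm produces.
With MC = 82 - 32q + 3q^2, P = MC on the upward-sloping part at q* = 9.
TR = 37·9 = 333. TC = 346 + 171 = 517. Profit = 333 − 517 = -£184.
Shutting down would mean losing the fixed cost of £346, so operating at a loss of £184 is better by £162.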